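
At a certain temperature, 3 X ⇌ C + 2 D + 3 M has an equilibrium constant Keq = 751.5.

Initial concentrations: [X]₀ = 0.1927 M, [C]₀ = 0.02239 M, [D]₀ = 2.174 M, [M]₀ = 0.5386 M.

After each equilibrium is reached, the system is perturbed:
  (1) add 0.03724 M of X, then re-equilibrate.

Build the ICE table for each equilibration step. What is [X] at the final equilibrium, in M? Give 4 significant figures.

Q₀ = 2.311 vs Keq = 751.5 ⇒ Q<K, forward
Step 1:
                   X          C          D          M
  init        0.1927    0.02239      2.174     0.5386
  Δ          -0.1399    0.04662    0.09325     0.1399
  eq         0.05283    0.06901      2.267     0.6785
  solve Keq expr → x = 0.04662; check Q = 751.5
Then add 0.03724 M of X.
Step 2:
                   X          C          D          M
  init       0.09007    0.06901      2.267     0.6785
  Δ         -0.03172    0.01057    0.02115    0.03172
  eq         0.05835    0.07959      2.288     0.7102
  solve Keq expr → x = 0.01057; check Q = 751.5

[X]_eq = 0.05835 M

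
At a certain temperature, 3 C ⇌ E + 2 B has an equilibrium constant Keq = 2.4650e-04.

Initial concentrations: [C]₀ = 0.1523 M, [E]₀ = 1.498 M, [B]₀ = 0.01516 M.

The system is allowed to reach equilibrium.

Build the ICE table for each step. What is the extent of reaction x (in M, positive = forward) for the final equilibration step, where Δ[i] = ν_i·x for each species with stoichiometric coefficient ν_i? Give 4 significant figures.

Q₀ = 0.09746 vs Keq = 2.4650e-04 ⇒ Q>K, reverse
Step 1:
                    C           E           B
  I            0.1523       1.498     0.01516
  C           0.02134   -0.007115    -0.01423
  E            0.1736       1.491  9.3042e-04
  solve Keq expr → x = -0.007115; check Q = 2.4650e-04

x = -0.007115 M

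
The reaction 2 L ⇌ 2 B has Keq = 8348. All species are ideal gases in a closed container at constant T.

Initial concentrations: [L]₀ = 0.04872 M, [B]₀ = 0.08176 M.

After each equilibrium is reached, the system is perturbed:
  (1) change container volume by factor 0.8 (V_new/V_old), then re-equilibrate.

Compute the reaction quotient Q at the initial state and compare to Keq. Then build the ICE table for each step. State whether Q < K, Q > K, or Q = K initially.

Q₀ = 2.816 vs Keq = 8348 ⇒ Q<K, forward
Step 1:
                    L           B
  init        0.04872     0.08176
  Δ          -0.04731     0.04731
  eq         0.001413      0.1291
  solve Keq expr → x = 0.02365; check Q = 8348
Then change container volume by factor 0.8 (V_new/V_old).
Step 2:
                    L           B
  init       0.001766      0.1613
  Δ                 0           0
  eq         0.001766      0.1613
  solve Keq expr → x = 0; check Q = 8348

Q₀ = 2.816; Q < K (proceeds forward)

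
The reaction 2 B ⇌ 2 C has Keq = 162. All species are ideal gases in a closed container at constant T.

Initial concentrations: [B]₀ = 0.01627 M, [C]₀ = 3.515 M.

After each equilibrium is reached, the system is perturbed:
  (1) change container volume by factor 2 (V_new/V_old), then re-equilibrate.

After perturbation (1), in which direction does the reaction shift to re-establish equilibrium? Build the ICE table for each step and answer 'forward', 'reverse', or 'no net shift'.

Q₀ = 4.6674e+04 vs Keq = 162 ⇒ Q>K, reverse
Step 1:
                   B          C
  I          0.01627      3.515
  C            0.241     -0.241
  E           0.2572      3.274
  solve Keq expr → x = -0.1205; check Q = 162
Then change container volume by factor 2 (V_new/V_old).
Step 2:
                   B          C
  I           0.1286      1.637
  C                0          0
  E           0.1286      1.637
  solve Keq expr → x = 0; check Q = 162

Direction: no net shift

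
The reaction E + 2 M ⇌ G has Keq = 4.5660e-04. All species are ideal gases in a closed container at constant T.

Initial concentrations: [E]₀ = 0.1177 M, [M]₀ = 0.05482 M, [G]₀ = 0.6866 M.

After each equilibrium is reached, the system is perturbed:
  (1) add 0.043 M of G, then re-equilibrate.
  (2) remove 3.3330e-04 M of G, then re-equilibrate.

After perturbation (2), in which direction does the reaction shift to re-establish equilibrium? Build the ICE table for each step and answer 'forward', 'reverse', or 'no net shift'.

Q₀ = 1941 vs Keq = 4.5660e-04 ⇒ Q>K, reverse
Step 1:
                    E           M           G
  init         0.1177     0.05482      0.6866
  Δ            0.6859       1.372     -0.6859
  eq           0.8036       1.427  7.4664e-04
  solve Keq expr → x = -0.6859; check Q = 4.5660e-04
Then add 0.043 M of G.
Step 2:
                    E           M           G
  init         0.8036       1.427     0.04375
  Δ           0.04286     0.08573    -0.04286
  eq           0.8464       1.512  8.8383e-04
  solve Keq expr → x = -0.04286; check Q = 4.5660e-04
Then remove 3.3330e-04 M of G.
Step 3:
                    E           M           G
  init         0.8464       1.512  5.5053e-04
  Δ       -3.3218e-04 -6.6435e-04  3.3218e-04
  eq           0.8461       1.512  8.8271e-04
  solve Keq expr → x = 3.3218e-04; check Q = 4.5660e-04

Direction: forward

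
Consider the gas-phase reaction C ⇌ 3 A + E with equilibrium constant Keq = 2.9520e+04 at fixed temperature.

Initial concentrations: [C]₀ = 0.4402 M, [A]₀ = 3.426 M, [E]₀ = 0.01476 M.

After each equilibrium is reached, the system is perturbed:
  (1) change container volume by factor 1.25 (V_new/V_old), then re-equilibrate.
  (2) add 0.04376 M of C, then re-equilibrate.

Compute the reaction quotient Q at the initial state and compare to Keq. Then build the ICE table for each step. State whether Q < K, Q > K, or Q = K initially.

Q₀ = 1.348; Q < K (proceeds forward)

Q₀ = 1.348 vs Keq = 2.9520e+04 ⇒ Q<K, forward
Step 1:
                  C         A         E
  I          0.4402     3.426   0.01476
  C         -0.4386     1.316    0.4386
  E        0.001637     4.742    0.4533
  solve Keq expr → x = 0.4386; check Q = 2.9520e+04
Then change container volume by factor 1.25 (V_new/V_old).
Step 2:
                  C         A         E
  I         0.00131     3.793    0.3627
  C       -6.3695e-04  0.001911 6.3695e-04
  E       6.7277e-04     3.795    0.3633
  solve Keq expr → x = 6.3695e-04; check Q = 2.9520e+04
Then add 0.04376 M of C.
Step 3:
                  C         A         E
  I         0.04443     3.795    0.3633
  C         -0.0436    0.1308    0.0436
  E       8.3413e-04     3.926    0.4069
  solve Keq expr → x = 0.0436; check Q = 2.9520e+04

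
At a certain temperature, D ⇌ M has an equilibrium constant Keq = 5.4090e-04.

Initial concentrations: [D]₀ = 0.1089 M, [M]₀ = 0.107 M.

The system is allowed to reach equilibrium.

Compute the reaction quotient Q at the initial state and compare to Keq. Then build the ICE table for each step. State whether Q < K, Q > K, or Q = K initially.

Q₀ = 0.9826; Q > K (proceeds reverse)

Q₀ = 0.9826 vs Keq = 5.4090e-04 ⇒ Q>K, reverse
Step 1:
                    D           M
  Initial      0.1089       0.107
  Change       0.1069     -0.1069
  Equil        0.2158  1.1672e-04
  solve Keq expr → x = -0.1069; check Q = 5.4090e-04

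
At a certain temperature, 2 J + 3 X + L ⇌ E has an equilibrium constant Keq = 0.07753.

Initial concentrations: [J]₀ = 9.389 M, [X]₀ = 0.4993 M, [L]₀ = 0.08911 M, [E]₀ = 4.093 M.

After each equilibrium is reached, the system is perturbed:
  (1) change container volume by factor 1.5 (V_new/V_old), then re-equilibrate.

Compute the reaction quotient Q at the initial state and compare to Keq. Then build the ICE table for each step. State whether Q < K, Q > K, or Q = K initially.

Q₀ = 4.186 vs Keq = 0.07753 ⇒ Q>K, reverse
Step 1:
                  J         X         L         E
  I           9.389    0.4993   0.08911     4.093
  C          0.4523    0.6784    0.2261   -0.2261
  E           9.841     1.178    0.3153     3.867
  solve Keq expr → x = -0.2261; check Q = 0.07753
Then change container volume by factor 1.5 (V_new/V_old).
Step 2:
                  J         X         L         E
  I           6.561    0.7851    0.2102     2.578
  C          0.2964    0.4446    0.1482   -0.1482
  E           6.857      1.23    0.3584      2.43
  solve Keq expr → x = -0.1482; check Q = 0.07753

Q₀ = 4.186; Q > K (proceeds reverse)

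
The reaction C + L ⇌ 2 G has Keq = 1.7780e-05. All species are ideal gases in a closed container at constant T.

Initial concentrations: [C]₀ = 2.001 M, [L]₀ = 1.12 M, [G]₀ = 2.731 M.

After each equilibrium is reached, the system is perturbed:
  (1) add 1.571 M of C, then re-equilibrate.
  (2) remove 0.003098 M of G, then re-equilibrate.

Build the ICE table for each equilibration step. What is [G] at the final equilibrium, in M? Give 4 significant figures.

Q₀ = 3.328 vs Keq = 1.7780e-05 ⇒ Q>K, reverse
Step 1:
                    C           L           G
  I             2.001        1.12       2.731
  C             1.359       1.359      -2.719
  E              3.36       2.479     0.01217
  solve Keq expr → x = -1.359; check Q = 1.7780e-05
Then add 1.571 M of C.
Step 2:
                    C           L           G
  I             4.931       2.479     0.01217
  C         -0.001284   -0.001284    0.002567
  E              4.93       2.478     0.01474
  solve Keq expr → x = 0.001284; check Q = 1.7780e-05
Then remove 0.003098 M of G.
Step 3:
                    C           L           G
  I              4.93       2.478     0.01164
  C         -0.001546   -0.001546    0.003091
  E             4.929       2.477     0.01473
  solve Keq expr → x = 0.001546; check Q = 1.7780e-05

[G]_eq = 0.01473 M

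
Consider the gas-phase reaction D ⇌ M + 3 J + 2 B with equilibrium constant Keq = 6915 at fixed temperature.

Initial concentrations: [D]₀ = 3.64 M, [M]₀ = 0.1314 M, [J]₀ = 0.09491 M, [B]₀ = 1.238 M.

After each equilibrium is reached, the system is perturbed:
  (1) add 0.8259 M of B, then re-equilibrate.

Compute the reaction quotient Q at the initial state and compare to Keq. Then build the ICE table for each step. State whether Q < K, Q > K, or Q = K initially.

Q₀ = 4.7301e-05 vs Keq = 6915 ⇒ Q<K, forward
Step 1:
                  D         M         J         B
  I            3.64    0.1314   0.09491     1.238
  C          -1.954     1.954     5.861     3.907
  E           1.686     2.085     5.956     5.145
  solve Keq expr → x = 1.954; check Q = 6915
Then add 0.8259 M of B.
Step 2:
                  D         M         J         B
  I           1.686     2.085     5.956     5.971
  C         0.09036  -0.09036   -0.2711   -0.1807
  E           1.777     1.995     5.685      5.79
  solve Keq expr → x = -0.09036; check Q = 6915

Q₀ = 4.7301e-05; Q < K (proceeds forward)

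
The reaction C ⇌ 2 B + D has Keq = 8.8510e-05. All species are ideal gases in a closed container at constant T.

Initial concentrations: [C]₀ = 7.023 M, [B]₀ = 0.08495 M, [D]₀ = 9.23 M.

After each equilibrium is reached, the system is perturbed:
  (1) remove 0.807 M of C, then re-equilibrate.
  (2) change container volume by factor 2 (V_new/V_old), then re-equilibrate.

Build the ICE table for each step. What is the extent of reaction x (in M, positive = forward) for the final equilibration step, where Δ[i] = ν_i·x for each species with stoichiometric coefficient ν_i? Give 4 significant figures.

x = 0.001938 M

Q₀ = 0.009484 vs Keq = 8.8510e-05 ⇒ Q>K, reverse
Step 1:
                  C         B         D
  init        7.023   0.08495      9.23
  Δ         0.03835   -0.0767  -0.03835
  eq          7.061  0.008246     9.192
  solve Keq expr → x = -0.03835; check Q = 8.8510e-05
Then remove 0.807 M of C.
Step 2:
                  C         B         D
  init        6.254  0.008246     9.192
  Δ       2.4262e-04 -4.8523e-04 -2.4262e-04
  eq          6.255  0.007761     9.191
  solve Keq expr → x = -2.4262e-04; check Q = 8.8510e-05
Then change container volume by factor 2 (V_new/V_old).
Step 3:
                  C         B         D
  init        3.127   0.00388     4.596
  Δ       -0.001938  0.003876  0.001938
  eq          3.125  0.007757     4.598
  solve Keq expr → x = 0.001938; check Q = 8.8510e-05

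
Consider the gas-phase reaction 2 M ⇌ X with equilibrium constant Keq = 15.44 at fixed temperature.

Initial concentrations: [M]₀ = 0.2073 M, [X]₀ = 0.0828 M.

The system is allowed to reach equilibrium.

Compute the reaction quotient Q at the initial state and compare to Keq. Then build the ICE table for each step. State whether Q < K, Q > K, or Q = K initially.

Q₀ = 1.927 vs Keq = 15.44 ⇒ Q<K, forward
Step 1:
                  M         X
  I          0.2073    0.0828
  C         -0.1124   0.05621
  E         0.09488     0.139
  solve Keq expr → x = 0.05621; check Q = 15.44

Q₀ = 1.927; Q < K (proceeds forward)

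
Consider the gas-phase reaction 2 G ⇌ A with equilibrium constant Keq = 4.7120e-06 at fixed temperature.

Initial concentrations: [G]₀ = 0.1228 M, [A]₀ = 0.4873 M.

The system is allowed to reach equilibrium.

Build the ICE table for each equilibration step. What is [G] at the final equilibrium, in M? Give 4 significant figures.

[G]_eq = 1.097 M

Q₀ = 32.31 vs Keq = 4.7120e-06 ⇒ Q>K, reverse
Step 1:
                  G         A
  I          0.1228    0.4873
  C          0.9746   -0.4873
  E           1.097 5.6745e-06
  solve Keq expr → x = -0.4873; check Q = 4.7120e-06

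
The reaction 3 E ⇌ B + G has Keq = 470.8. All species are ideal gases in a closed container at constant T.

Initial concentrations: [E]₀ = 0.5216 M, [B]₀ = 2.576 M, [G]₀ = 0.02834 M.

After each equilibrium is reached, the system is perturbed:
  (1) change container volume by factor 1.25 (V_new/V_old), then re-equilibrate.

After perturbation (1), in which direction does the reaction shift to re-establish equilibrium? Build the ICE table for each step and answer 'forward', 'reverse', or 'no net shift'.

Direction: reverse

Q₀ = 0.5144 vs Keq = 470.8 ⇒ Q<K, forward
Step 1:
                  E         B         G
  init       0.5216     2.576   0.02834
  Δ         -0.4224    0.1408    0.1408
  eq         0.0992     2.717    0.1691
  solve Keq expr → x = 0.1408; check Q = 470.8
Then change container volume by factor 1.25 (V_new/V_old).
Step 2:
                  E         B         G
  init      0.07936     2.173    0.1353
  Δ        0.005701   -0.0019   -0.0019
  eq        0.08506     2.172    0.1334
  solve Keq expr → x = -0.0019; check Q = 470.8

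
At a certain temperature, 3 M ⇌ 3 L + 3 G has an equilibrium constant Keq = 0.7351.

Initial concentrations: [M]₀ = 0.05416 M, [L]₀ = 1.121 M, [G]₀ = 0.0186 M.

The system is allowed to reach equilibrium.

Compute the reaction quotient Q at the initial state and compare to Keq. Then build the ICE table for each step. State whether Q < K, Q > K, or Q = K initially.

Q₀ = 0.05706; Q < K (proceeds forward)

Q₀ = 0.05706 vs Keq = 0.7351 ⇒ Q<K, forward
Step 1:
                    M           L           G
  I           0.05416       1.121      0.0186
  C          -0.01363     0.01363     0.01363
  E           0.04053       1.135     0.03223
  solve Keq expr → x = 0.004545; check Q = 0.7351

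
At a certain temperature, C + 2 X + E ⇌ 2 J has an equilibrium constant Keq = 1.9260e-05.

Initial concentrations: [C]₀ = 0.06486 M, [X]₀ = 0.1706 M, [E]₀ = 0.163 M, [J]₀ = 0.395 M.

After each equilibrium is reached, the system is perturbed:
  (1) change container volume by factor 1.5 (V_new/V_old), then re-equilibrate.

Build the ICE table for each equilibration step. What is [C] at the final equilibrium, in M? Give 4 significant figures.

Q₀ = 507.1 vs Keq = 1.9260e-05 ⇒ Q>K, reverse
Step 1:
                  C         X         E         J
  init      0.06486    0.1706     0.163     0.395
  Δ          0.1971    0.3942    0.1971   -0.3942
  eq          0.262    0.5648    0.3601 7.6139e-04
  solve Keq expr → x = -0.1971; check Q = 1.9260e-05
Then change container volume by factor 1.5 (V_new/V_old).
Step 2:
                  C         X         E         J
  init       0.1747    0.3766    0.2401 5.0760e-04
  Δ       8.4453e-05 1.6891e-04 8.4453e-05 -1.6891e-04
  eq         0.1747    0.3767    0.2402 3.3869e-04
  solve Keq expr → x = -8.4453e-05; check Q = 1.9260e-05

[C]_eq = 0.1747 M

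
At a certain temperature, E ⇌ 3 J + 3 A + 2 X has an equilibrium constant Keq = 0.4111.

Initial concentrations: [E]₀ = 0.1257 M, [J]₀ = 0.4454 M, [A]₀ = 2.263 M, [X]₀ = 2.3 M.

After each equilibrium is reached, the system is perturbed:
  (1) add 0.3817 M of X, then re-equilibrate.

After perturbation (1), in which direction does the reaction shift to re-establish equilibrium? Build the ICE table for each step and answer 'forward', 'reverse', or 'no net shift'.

Direction: reverse

Q₀ = 43.09 vs Keq = 0.4111 ⇒ Q>K, reverse
Step 1:
                    E           J           A           X
  I            0.1257      0.4454       2.263         2.3
  C            0.1014     -0.3041     -0.3041     -0.2027
  E            0.2271      0.1413       1.959       2.097
  solve Keq expr → x = -0.1014; check Q = 0.4111
Then add 0.3817 M of X.
Step 2:
                    E           J           A           X
  I            0.2271      0.1413       1.959       2.479
  C          0.004322    -0.01296    -0.01296   -0.008643
  E            0.2314      0.1284       1.946        2.47
  solve Keq expr → x = -0.004322; check Q = 0.4111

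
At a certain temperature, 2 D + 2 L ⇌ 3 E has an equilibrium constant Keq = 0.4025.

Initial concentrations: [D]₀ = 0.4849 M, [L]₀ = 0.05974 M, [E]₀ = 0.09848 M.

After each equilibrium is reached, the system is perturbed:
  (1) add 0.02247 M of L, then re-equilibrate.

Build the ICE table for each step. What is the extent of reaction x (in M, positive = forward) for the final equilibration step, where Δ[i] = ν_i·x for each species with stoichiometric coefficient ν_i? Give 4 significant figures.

x = 0.003447 M

Q₀ = 1.138 vs Keq = 0.4025 ⇒ Q>K, reverse
Step 1:
                    D           L           E
  Initial      0.4849     0.05974     0.09848
  Change      0.01222     0.01222    -0.01832
  Equil        0.4971     0.07196     0.08016
  solve Keq expr → x = -0.006108; check Q = 0.4025
Then add 0.02247 M of L.
Step 2:
                    D           L           E
  Initial      0.4971     0.09443     0.08016
  Change    -0.006893   -0.006893     0.01034
  Equil        0.4902     0.08753      0.0905
  solve Keq expr → x = 0.003447; check Q = 0.4025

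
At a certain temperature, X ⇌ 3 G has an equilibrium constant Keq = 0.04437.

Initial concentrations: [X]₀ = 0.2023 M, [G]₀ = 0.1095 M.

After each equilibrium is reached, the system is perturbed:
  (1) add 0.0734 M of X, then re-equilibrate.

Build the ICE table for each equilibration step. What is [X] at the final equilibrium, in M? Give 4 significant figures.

[X]_eq = 0.239 M

Q₀ = 0.00649 vs Keq = 0.04437 ⇒ Q<K, forward
Step 1:
                   X          G
  I           0.2023     0.1095
  C         -0.02926    0.08778
  E            0.173     0.1973
  solve Keq expr → x = 0.02926; check Q = 0.04437
Then add 0.0734 M of X.
Step 2:
                   X          G
  I           0.2464     0.1973
  C        -0.007471    0.02241
  E            0.239     0.2197
  solve Keq expr → x = 0.007471; check Q = 0.04437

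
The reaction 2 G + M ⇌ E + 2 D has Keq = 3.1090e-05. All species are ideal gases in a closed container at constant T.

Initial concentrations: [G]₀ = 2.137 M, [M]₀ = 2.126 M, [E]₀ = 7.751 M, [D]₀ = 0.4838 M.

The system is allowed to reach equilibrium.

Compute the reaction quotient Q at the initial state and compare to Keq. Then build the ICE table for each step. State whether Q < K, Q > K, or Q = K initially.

Q₀ = 0.1869; Q > K (proceeds reverse)

Q₀ = 0.1869 vs Keq = 3.1090e-05 ⇒ Q>K, reverse
Step 1:
                   G          M          E          D
  Initial      2.137      2.126      7.751     0.4838
  Change      0.4756     0.2378    -0.2378    -0.4756
  Equil        2.613      2.364      7.513   0.008171
  solve Keq expr → x = -0.2378; check Q = 3.1090e-05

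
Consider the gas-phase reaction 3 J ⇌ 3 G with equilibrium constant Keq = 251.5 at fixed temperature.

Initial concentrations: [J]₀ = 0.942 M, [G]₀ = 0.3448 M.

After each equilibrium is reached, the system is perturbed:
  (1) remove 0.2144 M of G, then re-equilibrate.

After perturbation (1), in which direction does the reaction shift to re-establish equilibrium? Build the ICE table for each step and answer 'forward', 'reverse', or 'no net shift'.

Q₀ = 0.04904 vs Keq = 251.5 ⇒ Q<K, forward
Step 1:
                  J         G
  Initial     0.942    0.3448
  Change     -0.766     0.766
  Equil       0.176     1.111
  solve Keq expr → x = 0.2553; check Q = 251.5
Then remove 0.2144 M of G.
Step 2:
                  J         G
  Initial     0.176    0.8964
  Change   -0.02932   0.02932
  Equil      0.1467    0.9257
  solve Keq expr → x = 0.009774; check Q = 251.5

Direction: forward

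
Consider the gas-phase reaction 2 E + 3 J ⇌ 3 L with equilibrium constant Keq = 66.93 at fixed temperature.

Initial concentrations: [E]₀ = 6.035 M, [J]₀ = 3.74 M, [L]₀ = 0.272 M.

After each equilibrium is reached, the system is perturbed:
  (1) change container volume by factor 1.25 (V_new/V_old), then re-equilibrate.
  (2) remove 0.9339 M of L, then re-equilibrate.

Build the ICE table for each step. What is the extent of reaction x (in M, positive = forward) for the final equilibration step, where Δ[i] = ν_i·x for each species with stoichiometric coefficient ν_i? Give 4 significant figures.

Q₀ = 1.0562e-05 vs Keq = 66.93 ⇒ Q<K, forward
Step 1:
                    E           J           L
  I             6.035        3.74       0.272
  C            -2.247      -3.371       3.371
  E             3.788      0.3692       3.643
  solve Keq expr → x = 1.124; check Q = 66.93
Then change container volume by factor 1.25 (V_new/V_old).
Step 2:
                    E           J           L
  I              3.03      0.2954       2.914
  C           0.02707     0.04061    -0.04061
  E             3.057       0.336       2.874
  solve Keq expr → x = -0.01354; check Q = 66.93
Then remove 0.9339 M of L.
Step 3:
                    E           J           L
  I             3.057       0.336        1.94
  C          -0.06318    -0.09478     0.09478
  E             2.994      0.2412       2.034
  solve Keq expr → x = 0.03159; check Q = 66.93

x = 0.03159 M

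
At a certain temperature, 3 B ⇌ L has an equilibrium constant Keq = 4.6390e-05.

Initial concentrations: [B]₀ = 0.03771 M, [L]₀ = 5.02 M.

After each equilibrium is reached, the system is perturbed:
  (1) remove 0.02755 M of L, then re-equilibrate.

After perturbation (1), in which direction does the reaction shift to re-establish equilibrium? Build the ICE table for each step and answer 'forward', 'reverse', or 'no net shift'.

Q₀ = 9.3613e+04 vs Keq = 4.6390e-05 ⇒ Q>K, reverse
Step 1:
                   B          L
  I          0.03771       5.02
  C            14.62     -4.874
  E            14.66     0.1461
  solve Keq expr → x = -4.874; check Q = 4.6390e-05
Then remove 0.02755 M of L.
Step 2:
                   B          L
  I            14.66     0.1186
  C         -0.07588    0.02529
  E            14.58     0.1439
  solve Keq expr → x = 0.02529; check Q = 4.6390e-05

Direction: forward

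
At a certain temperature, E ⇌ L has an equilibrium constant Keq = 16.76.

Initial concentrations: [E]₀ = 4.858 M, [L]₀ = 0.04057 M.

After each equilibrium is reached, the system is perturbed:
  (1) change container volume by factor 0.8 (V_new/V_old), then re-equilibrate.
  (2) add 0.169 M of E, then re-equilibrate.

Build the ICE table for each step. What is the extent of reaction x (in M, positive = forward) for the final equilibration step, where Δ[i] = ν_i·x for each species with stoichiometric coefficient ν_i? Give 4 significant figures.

x = 0.1595 M

Q₀ = 0.008351 vs Keq = 16.76 ⇒ Q<K, forward
Step 1:
                    E           L
  Initial       4.858     0.04057
  Change       -4.582       4.582
  Equil        0.2758       4.623
  solve Keq expr → x = 4.582; check Q = 16.76
Then change container volume by factor 0.8 (V_new/V_old).
Step 2:
                    E           L
  Initial      0.3448       5.778
  Change            0           0
  Equil        0.3448       5.778
  solve Keq expr → x = 0; check Q = 16.76
Then add 0.169 M of E.
Step 3:
                    E           L
  Initial      0.5138       5.778
  Change      -0.1595      0.1595
  Equil        0.3543       5.938
  solve Keq expr → x = 0.1595; check Q = 16.76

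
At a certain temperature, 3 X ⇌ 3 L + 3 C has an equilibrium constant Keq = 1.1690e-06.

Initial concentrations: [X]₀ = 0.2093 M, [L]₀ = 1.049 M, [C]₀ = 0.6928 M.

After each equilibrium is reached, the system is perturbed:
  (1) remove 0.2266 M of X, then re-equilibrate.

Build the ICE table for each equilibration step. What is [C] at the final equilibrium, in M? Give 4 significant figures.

Q₀ = 41.86 vs Keq = 1.1690e-06 ⇒ Q>K, reverse
Step 1:
                  X         L         C
  Initial    0.2093     1.049    0.6928
  Change     0.6685   -0.6685   -0.6685
  Equil      0.8778    0.3805    0.0243
  solve Keq expr → x = -0.2228; check Q = 1.1690e-06
Then remove 0.2266 M of X.
Step 2:
                  X         L         C
  Initial    0.6512    0.3805    0.0243
  Change   0.005829 -0.005829 -0.005829
  Equil       0.657    0.3747   0.01847
  solve Keq expr → x = -0.001943; check Q = 1.1690e-06

[C]_eq = 0.01847 M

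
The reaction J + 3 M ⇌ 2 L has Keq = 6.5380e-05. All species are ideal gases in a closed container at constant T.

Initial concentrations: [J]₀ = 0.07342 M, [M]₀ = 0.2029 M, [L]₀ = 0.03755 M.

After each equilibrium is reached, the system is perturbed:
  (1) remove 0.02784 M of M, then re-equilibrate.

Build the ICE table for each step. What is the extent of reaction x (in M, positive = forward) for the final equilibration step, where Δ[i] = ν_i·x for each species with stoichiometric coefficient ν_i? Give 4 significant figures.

x = -2.5253e-05 M

Q₀ = 2.299 vs Keq = 6.5380e-05 ⇒ Q>K, reverse
Step 1:
                   J          M          L
  I          0.07342     0.2029    0.03755
  C          0.01861    0.05584   -0.03723
  E          0.09203     0.2587 3.2284e-04
  solve Keq expr → x = -0.01861; check Q = 6.5380e-05
Then remove 0.02784 M of M.
Step 2:
                   J          M          L
  I          0.09203     0.2309 3.2284e-04
  C       2.5253e-05 7.5760e-05 -5.0507e-05
  E          0.09206      0.231 2.7234e-04
  solve Keq expr → x = -2.5253e-05; check Q = 6.5380e-05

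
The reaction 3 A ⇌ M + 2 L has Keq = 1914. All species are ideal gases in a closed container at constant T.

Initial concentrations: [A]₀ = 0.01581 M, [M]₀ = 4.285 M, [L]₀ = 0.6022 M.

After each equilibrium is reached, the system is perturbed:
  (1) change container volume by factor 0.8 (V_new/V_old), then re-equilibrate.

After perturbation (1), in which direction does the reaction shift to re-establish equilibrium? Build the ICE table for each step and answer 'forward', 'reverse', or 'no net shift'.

Direction: no net shift

Q₀ = 3.9322e+05 vs Keq = 1914 ⇒ Q>K, reverse
Step 1:
                   A          M          L
  I          0.01581      4.285     0.6022
  C          0.07227   -0.02409   -0.04818
  E          0.08808      4.261      0.554
  solve Keq expr → x = -0.02409; check Q = 1914
Then change container volume by factor 0.8 (V_new/V_old).
Step 2:
                   A          M          L
  I           0.1101      5.326     0.6925
  C                0          0          0
  E           0.1101      5.326     0.6925
  solve Keq expr → x = 0; check Q = 1914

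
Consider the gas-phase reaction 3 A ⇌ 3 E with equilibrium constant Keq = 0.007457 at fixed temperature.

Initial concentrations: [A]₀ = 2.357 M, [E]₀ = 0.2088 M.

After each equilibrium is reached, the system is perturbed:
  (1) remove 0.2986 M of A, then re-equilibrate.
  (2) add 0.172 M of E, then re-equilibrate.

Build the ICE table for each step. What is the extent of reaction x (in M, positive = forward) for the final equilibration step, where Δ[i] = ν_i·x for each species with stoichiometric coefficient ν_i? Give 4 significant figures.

Q₀ = 6.9520e-04 vs Keq = 0.007457 ⇒ Q<K, forward
Step 1:
                   A          E
  Initial      2.357     0.2088
  Change     -0.2105     0.2105
  Equil        2.146     0.4193
  solve Keq expr → x = 0.07018; check Q = 0.007457
Then remove 0.2986 M of A.
Step 2:
                   A          E
  Initial      1.848     0.4193
  Change      0.0488    -0.0488
  Equil        1.897     0.3705
  solve Keq expr → x = -0.01627; check Q = 0.007457
Then add 0.172 M of E.
Step 3:
                   A          E
  Initial      1.897     0.5425
  Change      0.1439    -0.1439
  Equil        2.041     0.3987
  solve Keq expr → x = -0.04796; check Q = 0.007457

x = -0.04796 M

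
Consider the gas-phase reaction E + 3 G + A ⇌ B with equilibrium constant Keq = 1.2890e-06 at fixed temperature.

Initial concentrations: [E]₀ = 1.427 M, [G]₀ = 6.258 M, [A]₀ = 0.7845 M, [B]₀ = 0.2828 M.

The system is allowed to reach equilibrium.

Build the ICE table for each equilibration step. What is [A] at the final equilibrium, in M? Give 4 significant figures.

Q₀ = 0.001031 vs Keq = 1.2890e-06 ⇒ Q>K, reverse
Step 1:
                   E          G          A          B
  init         1.427      6.258     0.7845     0.2828
  Δ            0.282     0.8459      0.282     -0.282
  eq           1.709      7.104      1.066 8.4220e-04
  solve Keq expr → x = -0.282; check Q = 1.2890e-06

[A]_eq = 1.066 M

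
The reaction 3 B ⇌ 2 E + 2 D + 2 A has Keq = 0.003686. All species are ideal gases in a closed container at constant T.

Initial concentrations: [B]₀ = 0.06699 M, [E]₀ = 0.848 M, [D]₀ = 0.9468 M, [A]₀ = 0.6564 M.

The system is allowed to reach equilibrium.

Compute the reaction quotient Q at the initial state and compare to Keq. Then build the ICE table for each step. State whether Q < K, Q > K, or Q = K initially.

Q₀ = 923.9; Q > K (proceeds reverse)

Q₀ = 923.9 vs Keq = 0.003686 ⇒ Q>K, reverse
Step 1:
                  B         E         D         A
  I         0.06699     0.848    0.9468    0.6564
  C          0.6811    -0.454    -0.454    -0.454
  E          0.7481     0.394    0.4928    0.2024
  solve Keq expr → x = -0.227; check Q = 0.003686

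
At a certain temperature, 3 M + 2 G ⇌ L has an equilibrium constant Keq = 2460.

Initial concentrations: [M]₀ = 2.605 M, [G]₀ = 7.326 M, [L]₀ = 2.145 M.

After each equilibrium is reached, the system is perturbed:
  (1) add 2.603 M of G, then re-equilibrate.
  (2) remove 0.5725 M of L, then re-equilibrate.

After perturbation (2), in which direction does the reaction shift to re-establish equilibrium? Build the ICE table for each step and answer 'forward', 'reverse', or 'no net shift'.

Direction: forward

Q₀ = 0.002261 vs Keq = 2460 ⇒ Q<K, forward
Step 1:
                  M         G         L
  init        2.605     7.326     2.145
  Δ          -2.571    -1.714    0.8571
  eq        0.03384     5.612     3.002
  solve Keq expr → x = 0.8571; check Q = 2460
Then add 2.603 M of G.
Step 2:
                  M         G         L
  init      0.03384     8.215     3.002
  Δ       -0.007573 -0.005049  0.002524
  eq        0.02627      8.21     3.005
  solve Keq expr → x = 0.002524; check Q = 2460
Then remove 0.5725 M of L.
Step 3:
                  M         G         L
  init      0.02627      8.21     2.432
  Δ       -0.001783 -0.001188 5.9425e-04
  eq        0.02448     8.209     2.433
  solve Keq expr → x = 5.9425e-04; check Q = 2460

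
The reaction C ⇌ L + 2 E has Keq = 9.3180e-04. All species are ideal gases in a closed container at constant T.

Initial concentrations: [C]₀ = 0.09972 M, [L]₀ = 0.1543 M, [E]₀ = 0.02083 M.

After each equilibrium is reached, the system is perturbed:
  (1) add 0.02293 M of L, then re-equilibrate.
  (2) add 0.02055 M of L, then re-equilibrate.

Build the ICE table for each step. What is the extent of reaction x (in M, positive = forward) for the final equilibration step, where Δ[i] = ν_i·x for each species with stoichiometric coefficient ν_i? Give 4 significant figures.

x = -5.5804e-04 M

Q₀ = 6.7137e-04 vs Keq = 9.3180e-04 ⇒ Q<K, forward
Step 1:
                    C           L           E
  I           0.09972      0.1543     0.02083
  C         -0.001685    0.001685     0.00337
  E           0.09804       0.156      0.0242
  solve Keq expr → x = 0.001685; check Q = 9.3180e-04
Then add 0.02293 M of L.
Step 2:
                    C           L           E
  I           0.09804      0.1789      0.0242
  C        7.3620e-04 -7.3620e-04   -0.001472
  E           0.09877      0.1782     0.02273
  solve Keq expr → x = -7.3620e-04; check Q = 9.3180e-04
Then add 0.02055 M of L.
Step 3:
                    C           L           E
  I           0.09877      0.1987     0.02273
  C        5.5804e-04 -5.5804e-04   -0.001116
  E           0.09933      0.1982     0.02161
  solve Keq expr → x = -5.5804e-04; check Q = 9.3180e-04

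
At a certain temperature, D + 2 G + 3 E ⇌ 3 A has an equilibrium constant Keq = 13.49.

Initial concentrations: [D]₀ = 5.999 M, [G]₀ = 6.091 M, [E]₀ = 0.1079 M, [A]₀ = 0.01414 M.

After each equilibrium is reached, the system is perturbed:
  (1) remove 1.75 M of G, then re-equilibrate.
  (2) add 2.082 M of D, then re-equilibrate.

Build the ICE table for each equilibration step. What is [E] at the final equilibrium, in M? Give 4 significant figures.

Q₀ = 1.0112e-05 vs Keq = 13.49 ⇒ Q<K, forward
Step 1:
                    D           G           E           A
  init          5.999       6.091      0.1079     0.01414
  Δ          -0.03331    -0.06661    -0.09992     0.09992
  eq            5.966       6.024    0.007979      0.1141
  solve Keq expr → x = 0.03331; check Q = 13.49
Then remove 1.75 M of G.
Step 2:
                    D           G           E           A
  init          5.966       4.274    0.007979      0.1141
  Δ        6.2779e-04    0.001256    0.001883   -0.001883
  eq            5.966       4.276    0.009863      0.1122
  solve Keq expr → x = -6.2779e-04; check Q = 13.49
Then add 2.082 M of D.
Step 3:
                    D           G           E           A
  init          8.048       4.276    0.009863      0.1122
  Δ       -2.8890e-04 -5.7780e-04 -8.6670e-04  8.6670e-04
  eq            8.048       4.275    0.008996       0.113
  solve Keq expr → x = 2.8890e-04; check Q = 13.49

[E]_eq = 0.008996 M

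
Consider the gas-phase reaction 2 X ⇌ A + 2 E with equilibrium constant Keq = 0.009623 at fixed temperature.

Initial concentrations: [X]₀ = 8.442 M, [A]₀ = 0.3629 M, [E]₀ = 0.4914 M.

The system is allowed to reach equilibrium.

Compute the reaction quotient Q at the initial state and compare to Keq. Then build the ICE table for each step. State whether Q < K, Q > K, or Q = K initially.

Q₀ = 0.00123 vs Keq = 0.009623 ⇒ Q<K, forward
Step 1:
                   X          A          E
  Initial      8.442     0.3629     0.4914
  Change     -0.5025     0.2512     0.5025
  Equil         7.94     0.6141     0.9939
  solve Keq expr → x = 0.2512; check Q = 0.009623

Q₀ = 0.00123; Q < K (proceeds forward)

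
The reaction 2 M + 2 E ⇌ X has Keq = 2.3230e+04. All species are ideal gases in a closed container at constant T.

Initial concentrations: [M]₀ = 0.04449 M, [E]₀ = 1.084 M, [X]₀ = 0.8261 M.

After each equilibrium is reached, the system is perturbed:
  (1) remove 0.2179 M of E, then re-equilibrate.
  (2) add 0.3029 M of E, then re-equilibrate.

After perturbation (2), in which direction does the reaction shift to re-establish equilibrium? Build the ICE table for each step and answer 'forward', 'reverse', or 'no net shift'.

Q₀ = 355.2 vs Keq = 2.3230e+04 ⇒ Q<K, forward
Step 1:
                  M         E         X
  I         0.04449     1.084    0.8261
  C        -0.03872  -0.03872   0.01936
  E        0.005771     1.045    0.8455
  solve Keq expr → x = 0.01936; check Q = 2.3230e+04
Then remove 0.2179 M of E.
Step 2:
                  M         E         X
  I        0.005771    0.8274    0.8455
  C        0.001504  0.001504 -7.5176e-04
  E        0.007275    0.8289    0.8447
  solve Keq expr → x = -7.5176e-04; check Q = 2.3230e+04
Then add 0.3029 M of E.
Step 3:
                  M         E         X
  I        0.007275     1.132    0.8447
  C       -0.001935 -0.001935 9.6742e-04
  E         0.00534      1.13    0.8457
  solve Keq expr → x = 9.6742e-04; check Q = 2.3230e+04

Direction: forward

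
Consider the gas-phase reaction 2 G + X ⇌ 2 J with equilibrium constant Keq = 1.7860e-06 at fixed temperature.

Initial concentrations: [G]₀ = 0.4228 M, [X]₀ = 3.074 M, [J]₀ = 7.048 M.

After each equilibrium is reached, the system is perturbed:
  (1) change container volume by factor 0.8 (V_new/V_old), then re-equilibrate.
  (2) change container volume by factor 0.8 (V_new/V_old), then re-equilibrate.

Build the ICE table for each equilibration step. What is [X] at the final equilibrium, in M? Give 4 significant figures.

[X]_eq = 10.28 M

Q₀ = 90.4 vs Keq = 1.7860e-06 ⇒ Q>K, reverse
Step 1:
                   G          X          J
  I           0.4228      3.074      7.048
  C            7.022      3.511     -7.022
  E            7.445      6.585    0.02553
  solve Keq expr → x = -3.511; check Q = 1.7860e-06
Then change container volume by factor 0.8 (V_new/V_old).
Step 2:
                   G          X          J
  I            9.307      8.232    0.03192
  C        -0.003749  -0.001874   0.003749
  E            9.303       8.23    0.03567
  solve Keq expr → x = 0.001874; check Q = 1.7860e-06
Then change container volume by factor 0.8 (V_new/V_old).
Step 3:
                   G          X          J
  I            11.63      10.29    0.04458
  C        -0.005233  -0.002617   0.005233
  E            11.62      10.28    0.04982
  solve Keq expr → x = 0.002617; check Q = 1.7860e-06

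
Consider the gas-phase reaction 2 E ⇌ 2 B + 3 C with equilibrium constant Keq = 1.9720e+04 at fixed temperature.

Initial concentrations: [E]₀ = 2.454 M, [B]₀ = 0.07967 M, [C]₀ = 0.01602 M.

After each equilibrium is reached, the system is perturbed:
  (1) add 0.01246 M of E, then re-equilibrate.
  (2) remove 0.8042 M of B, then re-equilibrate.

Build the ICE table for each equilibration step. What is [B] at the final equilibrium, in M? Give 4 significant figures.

Q₀ = 4.3334e-09 vs Keq = 1.9720e+04 ⇒ Q<K, forward
Step 1:
                    E           B           C
  init          2.454     0.07967     0.01602
  Δ             -2.34        2.34        3.51
  eq           0.1141        2.42       3.526
  solve Keq expr → x = 1.17; check Q = 1.9720e+04
Then add 0.01246 M of E.
Step 2:
                    E           B           C
  init         0.1265        2.42       3.526
  Δ          -0.01112     0.01112     0.01668
  eq           0.1154       2.431       3.543
  solve Keq expr → x = 0.005561; check Q = 1.9720e+04
Then remove 0.8042 M of B.
Step 3:
                    E           B           C
  init         0.1154       1.627       3.543
  Δ          -0.03478     0.03478     0.05218
  eq          0.08063       1.661       3.595
  solve Keq expr → x = 0.01739; check Q = 1.9720e+04

[B]_eq = 1.661 M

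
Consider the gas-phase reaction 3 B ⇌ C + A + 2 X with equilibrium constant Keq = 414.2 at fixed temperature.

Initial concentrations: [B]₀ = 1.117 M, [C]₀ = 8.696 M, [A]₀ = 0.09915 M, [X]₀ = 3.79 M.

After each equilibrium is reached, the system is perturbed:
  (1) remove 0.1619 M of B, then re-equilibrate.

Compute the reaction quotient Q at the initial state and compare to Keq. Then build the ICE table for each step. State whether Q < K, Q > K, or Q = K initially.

Q₀ = 8.887; Q < K (proceeds forward)

Q₀ = 8.887 vs Keq = 414.2 ⇒ Q<K, forward
Step 1:
                  B         C         A         X
  I           1.117     8.696   0.09915      3.79
  C         -0.6274    0.2091    0.2091    0.4183
  E          0.4896     8.905    0.3083     4.208
  solve Keq expr → x = 0.2091; check Q = 414.2
Then remove 0.1619 M of B.
Step 2:
                  B         C         A         X
  I          0.3277     8.905    0.3083     4.208
  C          0.1305   -0.0435   -0.0435    -0.087
  E          0.4582     8.862    0.2648     4.121
  solve Keq expr → x = -0.0435; check Q = 414.2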